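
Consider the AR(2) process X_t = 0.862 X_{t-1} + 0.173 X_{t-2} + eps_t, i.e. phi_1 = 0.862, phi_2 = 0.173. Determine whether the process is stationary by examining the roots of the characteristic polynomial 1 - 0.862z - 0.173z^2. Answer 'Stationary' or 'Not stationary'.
\text{Not stationary}

The AR(p) characteristic polynomial is P(z) = 1 - 0.862z - 0.173z^2.
Stationarity requires all roots to lie outside the unit circle, i.e. |z| > 1 for every root.
Set 1 + (-0.862) z + (-0.173) z^2 = 0, i.e. a z^2 + b z + c = 0 with a = -0.173, b = -0.862, c = 1.
Discriminant D = b^2 - 4ac = (-0.862)^2 - 4*(-0.173)*1 = 0.743044 - (-0.692) = 1.435044.
D >= 0, so the roots are real: z = (-b +/- sqrt(D)) / (2a) = (0.862 +/- 1.197933) / (-0.346).
  z_1 = (0.862 + 1.197933) / (-0.346) = -5.9536,   |z_1| = 5.9536.
  z_2 = (0.862 - 1.197933) / (-0.346) = 0.9709,   |z_2| = 0.9709.
Moduli of all roots: 5.9536, 0.9709.
All moduli strictly greater than 1? No.
Verdict: Not stationary.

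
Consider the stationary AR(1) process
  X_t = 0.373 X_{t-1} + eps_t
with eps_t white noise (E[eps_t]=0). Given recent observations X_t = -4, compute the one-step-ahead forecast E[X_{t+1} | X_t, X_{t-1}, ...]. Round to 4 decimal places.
E[X_{t+1} \mid \mathcal F_t] = -1.4920

For an AR(p) model X_t = c + sum_i phi_i X_{t-i} + eps_t, the
one-step-ahead conditional mean is
  E[X_{t+1} | X_t, ...] = c + sum_i phi_i X_{t+1-i}.
Substitute known values:
  E[X_{t+1} | ...] = (0.373) * (-4)
                   = -1.4920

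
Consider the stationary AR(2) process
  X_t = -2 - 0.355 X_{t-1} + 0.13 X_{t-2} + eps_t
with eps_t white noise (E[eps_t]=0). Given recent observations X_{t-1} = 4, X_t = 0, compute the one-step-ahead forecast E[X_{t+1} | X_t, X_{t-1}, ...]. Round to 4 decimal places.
E[X_{t+1} \mid \mathcal F_t] = -1.4800

For an AR(p) model X_t = c + sum_i phi_i X_{t-i} + eps_t, the
one-step-ahead conditional mean is
  E[X_{t+1} | X_t, ...] = c + sum_i phi_i X_{t+1-i}.
Substitute known values:
  E[X_{t+1} | ...] = -2 + (-0.355) * (0) + (0.13) * (4)
                   = -1.4800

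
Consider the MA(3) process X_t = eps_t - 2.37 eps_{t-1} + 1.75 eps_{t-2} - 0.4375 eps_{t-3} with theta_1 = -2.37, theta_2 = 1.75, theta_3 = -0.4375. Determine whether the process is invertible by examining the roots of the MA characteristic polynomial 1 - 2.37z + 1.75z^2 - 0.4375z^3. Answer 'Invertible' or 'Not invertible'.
\text{Not invertible}

The MA(q) characteristic polynomial is P(z) = 1 - 2.37z + 1.75z^2 - 0.4375z^3.
Invertibility requires all roots to lie outside the unit circle, i.e. |z| > 1 for every root.
Degree 3: look for a simple real root z0 first, then factor out (1 - z/z0) and solve the remaining quadratic.
Testing z0 = 0.8: P(0.8) = 1 + (-2.37)(0.8) + (1.75)(0.8)^2 + (-0.4375)(0.8)^3
  = 1 + (-1.896) + (1.12) + (-0.224) = 0.  So z_0 = 0.8 is a root, |z_0| = 0.8.
Divide out the factor (1 - 1.25 z) = (1 - z/z0) (since 1/z0 = 1.25):
  P(z) = (1 - 1.25 z)(1 + (-1.12) z + (0.35) z^2)
  [check: z-coef -1.12 - (1.25) = -2.37; z^2-coef 0.35 - (1.25)(-1.12) = 1.75; z^3-coef -(1.25)(0.35) = -0.4375.]
Remaining roots from the quadratic factor 1 + (-1.12) z + (0.35) z^2:
  Set 1 + (-1.12) z + (0.35) z^2 = 0, i.e. a z^2 + b z + c = 0 with a = 0.35, b = -1.12, c = 1.
  Discriminant D = b^2 - 4ac = (-1.12)^2 - 4*(0.35)*1 = 1.2544 - (1.4) = -0.1456.
  D < 0, so the roots are the complex-conjugate pair z = (-b +/- i sqrt(-D)) / (2a) = 1.6 +/- 0.5451i.
  For a conjugate pair |z|^2 = z * conj(z) = (product of roots) = c/a = 1/(0.35) = 2.857143, so |z| = sqrt(2.857143) = 1.6903 for both roots.
Moduli of all roots: 0.8000, 1.6903, 1.6903.
All moduli strictly greater than 1? No.
Verdict: Not invertible.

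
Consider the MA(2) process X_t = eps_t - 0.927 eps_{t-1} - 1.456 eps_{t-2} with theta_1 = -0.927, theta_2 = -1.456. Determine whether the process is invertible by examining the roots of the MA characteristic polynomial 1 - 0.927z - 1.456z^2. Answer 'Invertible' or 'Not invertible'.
\text{Not invertible}

The MA(q) characteristic polynomial is P(z) = 1 - 0.927z - 1.456z^2.
Invertibility requires all roots to lie outside the unit circle, i.e. |z| > 1 for every root.
Set 1 + (-0.927) z + (-1.456) z^2 = 0, i.e. a z^2 + b z + c = 0 with a = -1.456, b = -0.927, c = 1.
Discriminant D = b^2 - 4ac = (-0.927)^2 - 4*(-1.456)*1 = 0.859329 - (-5.824) = 6.683329.
D >= 0, so the roots are real: z = (-b +/- sqrt(D)) / (2a) = (0.927 +/- 2.585214) / (-2.912).
  z_1 = (0.927 + 2.585214) / (-2.912) = -1.2061,   |z_1| = 1.2061.
  z_2 = (0.927 - 2.585214) / (-2.912) = 0.5694,   |z_2| = 0.5694.
Moduli of all roots: 1.2061, 0.5694.
All moduli strictly greater than 1? No.
Verdict: Not invertible.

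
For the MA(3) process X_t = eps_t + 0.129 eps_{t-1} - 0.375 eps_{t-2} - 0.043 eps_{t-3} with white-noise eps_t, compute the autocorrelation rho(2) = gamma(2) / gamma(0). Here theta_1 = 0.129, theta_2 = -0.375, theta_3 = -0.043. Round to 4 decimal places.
\rho(2) = -0.3283

For an MA(q) process with theta_0 = 1, the autocovariance is
  gamma(k) = sigma^2 * sum_{i=0..q-k} theta_i * theta_{i+k},
and rho(k) = gamma(k) / gamma(0). Sigma^2 cancels.
  numerator   = (1)*(-0.375) + (0.129)*(-0.043) = -0.380547.
  denominator = (1)^2 + (0.129)^2 + (-0.375)^2 + (-0.043)^2 = 1.159115.
  rho(2) = -0.380547 / 1.159115 = -0.3283.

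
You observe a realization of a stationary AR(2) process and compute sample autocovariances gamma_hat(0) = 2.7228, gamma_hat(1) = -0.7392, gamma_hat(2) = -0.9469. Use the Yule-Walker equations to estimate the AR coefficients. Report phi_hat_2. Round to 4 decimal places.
\hat\phi_{2} = -0.4550

The Yule-Walker equations for an AR(p) process read, in matrix form,
  Gamma_p phi = r_p,   with   (Gamma_p)_{ij} = gamma(|i - j|),
                       (r_p)_i = gamma(i),   i,j = 1..p.
Substitute the sample gammas (Toeplitz matrix and right-hand side of size 2):
  Gamma_p = [[2.7228, -0.7392], [-0.7392, 2.7228]]
  r_p     = [-0.7392, -0.9469]
Written out:
  2.7228 phi_1 - 0.7392 phi_2 = -0.7392
  -0.7392 phi_1 + 2.7228 phi_2 = -0.9469
Solve by Cramer's rule:
  det = gamma(0)^2 - gamma(1)^2 = (2.7228)^2 - (-0.7392)^2 = 7.41363984 - 0.54641664 = 6.8672232
  phi_hat_1 = [gamma(1) gamma(0) - gamma(1) gamma(2)] / det = [(-0.7392)(2.7228) - (-0.7392)(-0.9469)] / 6.8672232 = -2.71264224 / 6.8672232 = -0.395
  phi_hat_2 = [gamma(0) gamma(2) - gamma(1)^2] / det = [(2.7228)(-0.9469) - (-0.7392)^2] / 6.8672232 = -3.12463596 / 6.8672232 = -0.455
So phi_hat = [-0.3950, -0.4550].
Therefore phi_hat_2 = -0.4550.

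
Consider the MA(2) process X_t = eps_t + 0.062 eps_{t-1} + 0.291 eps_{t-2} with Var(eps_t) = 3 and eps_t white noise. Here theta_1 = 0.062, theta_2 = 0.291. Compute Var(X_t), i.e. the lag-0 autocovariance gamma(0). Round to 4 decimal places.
\gamma(0) = 3.2656

For an MA(q) process X_t = eps_t + sum_i theta_i eps_{t-i} with
Var(eps_t) = sigma^2, the variance is
  gamma(0) = sigma^2 * (1 + sum_i theta_i^2).
  sum_i theta_i^2 = (0.062)^2 + (0.291)^2 = 0.003844 + 0.084681 = 0.088525.
  gamma(0) = 3 * (1 + 0.088525) = 3 * 1.088525 = 3.265575, which rounds to 3.2656.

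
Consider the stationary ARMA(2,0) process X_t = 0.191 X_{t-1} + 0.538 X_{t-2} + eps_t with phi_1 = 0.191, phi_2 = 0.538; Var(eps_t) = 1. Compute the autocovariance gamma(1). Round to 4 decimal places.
\gamma(1) = 0.7018

Multiply the model equation by X_{t-k} and take expectations. With theta_0 = psi_0 = 1 and psi_j the MA(infinity) weights, this gives
  gamma(k) - sum_i phi_i gamma(k-i) = c_k,
  c_k = sigma^2 * sum_{j=k..q} theta_j psi_{j-k}   (c_k = 0 for k > q),
using gamma(-m) = gamma(m).
Pure AR (q = 0): c_0 = sigma^2 = 1, c_k = 0 for k >= 1.
Equations for k = 0, 1, 2 (AR order 2, c_2 = 0):
  (E0) gamma(0) = phi_1 gamma(1) + phi_2 gamma(2) + c_0
  (E1) gamma(1) = phi_1 gamma(0) + phi_2 gamma(1) + c_1
  (E2) gamma(2) = phi_1 gamma(1) + phi_2 gamma(0)
From (E1): gamma(1) = A gamma(0) + B with
  A = phi_1 / (1 - phi_2) = 0.191 / 0.462 = 0.41342,   B = c_1 / (1 - phi_2) = 0 / 0.462 = 0.
Insert (E2) into (E0): gamma(0) (1 - phi_2^2) = phi_1 (1 + phi_2) gamma(1) + c_0.
  phi_1 (1 + phi_2) = (0.191)(1.538) = 0.293758,   1 - phi_2^2 = 0.710556.
Replace gamma(1) by A gamma(0) + B and collect gamma(0):
  gamma(0) [0.710556 - (0.293758)(0.41342)] = c_0 = 1
  gamma(0) * 0.589111 = 1
  gamma(0) = 1 / 0.589111 = 1.697474.
  gamma(1) = A gamma(0) = (0.41342)(1.697474) = 0.70177.
Therefore gamma(1) = 0.7018 (to 4 decimal places).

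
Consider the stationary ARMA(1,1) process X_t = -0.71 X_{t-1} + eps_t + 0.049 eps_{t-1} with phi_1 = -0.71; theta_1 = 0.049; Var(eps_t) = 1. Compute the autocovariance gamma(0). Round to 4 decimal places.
\gamma(0) = 1.8811

Multiply the model equation by X_{t-k} and take expectations. With theta_0 = psi_0 = 1 and psi_j the MA(infinity) weights, this gives
  gamma(k) - sum_i phi_i gamma(k-i) = c_k,
  c_k = sigma^2 * sum_{j=k..q} theta_j psi_{j-k}   (c_k = 0 for k > q),
using gamma(-m) = gamma(m).
psi-weights needed (psi_j = theta_j + sum_i phi_i psi_{j-i}):
  psi_1 = theta_1 + phi_1 = 0.049 + (-0.71) = -0.661
Right-hand sides:
  c_0 = sigma^2 (1 + theta_1 psi_1) = 1 * (1 + (0.049)(-0.661)) = 1 * 0.967611 = 0.967611
  c_1 = sigma^2 theta_1 = 1 * (0.049) = 0.049
  c_2 = 0
Equations for k = 0 and k = 1 (AR order 1):
  gamma(0) = phi_1 gamma(1) + c_0
  gamma(1) = phi_1 gamma(0) + c_1
Substituting the second into the first: gamma(0) (1 - phi_1^2) = c_0 + phi_1 c_1, so
  gamma(0) = (c_0 + phi_1 c_1) / (1 - phi_1^2) = (0.967611 + (-0.71)(0.049)) / (1 - (-0.71)^2) = 0.932821 / 0.4959 = 1.881067.
Therefore gamma(0) = 1.8811 (to 4 decimal places).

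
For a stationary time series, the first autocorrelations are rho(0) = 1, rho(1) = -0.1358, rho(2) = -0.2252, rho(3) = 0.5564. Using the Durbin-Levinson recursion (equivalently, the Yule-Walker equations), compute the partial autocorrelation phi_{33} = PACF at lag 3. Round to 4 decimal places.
\phi_{33} = 0.5260

The PACF at lag k is phi_{kk}, the last component of the solution
to the Yule-Walker system G_k phi = r_k where
  (G_k)_{ij} = rho(|i - j|), (r_k)_i = rho(i), i,j = 1..k.
Equivalently, Durbin-Levinson gives phi_{kk} iteratively:
  phi_{11} = rho(1)
  phi_{kk} = [rho(k) - sum_{j=1..k-1} phi_{k-1,j} rho(k-j)]
            / [1 - sum_{j=1..k-1} phi_{k-1,j} rho(j)],
  phi_{k,j} = phi_{k-1,j} - phi_{kk} phi_{k-1,k-j},  j = 1..k-1.
Step k = 1:
  phi_11 = rho(1) = -0.1358.
Step k = 2:
  phi_22 = [rho(2) - phi_11 rho(1)] / [1 - phi_11 rho(1)] = [-0.2252 - (-0.1358)(-0.1358)] / [1 - (-0.1358)(-0.1358)]
         = -0.24364164 / 0.98155836 = -0.248219.
  Update: phi_21 = phi_11 - phi_22 phi_11 = -0.1358 - (-0.248219)(-0.1358) = -0.169508.
Step k = 3:
  phi_33 = [rho(3) - phi_21 rho(2) - phi_22 rho(1)] / [1 - phi_21 rho(1) - phi_22 rho(2)]
    numerator   = 0.5564 - (-0.169508)(-0.2252) - (-0.248219)(-0.1358) = 0.48451859
    denominator = 1 - (-0.169508)(-0.1358) - (-0.248219)(-0.2252) = 0.92108182
  phi_33 = 0.48451859 / 0.92108182 = 0.526.
Therefore phi_{33} = 0.5260.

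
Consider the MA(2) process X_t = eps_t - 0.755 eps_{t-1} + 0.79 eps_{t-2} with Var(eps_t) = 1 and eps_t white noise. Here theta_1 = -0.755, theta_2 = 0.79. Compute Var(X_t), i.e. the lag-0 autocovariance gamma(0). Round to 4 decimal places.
\gamma(0) = 2.1941

For an MA(q) process X_t = eps_t + sum_i theta_i eps_{t-i} with
Var(eps_t) = sigma^2, the variance is
  gamma(0) = sigma^2 * (1 + sum_i theta_i^2).
  sum_i theta_i^2 = (-0.755)^2 + (0.79)^2 = 0.570025 + 0.6241 = 1.194125.
  gamma(0) = 1 * (1 + 1.194125) = 1 * 2.194125 = 2.194125, which rounds to 2.1941.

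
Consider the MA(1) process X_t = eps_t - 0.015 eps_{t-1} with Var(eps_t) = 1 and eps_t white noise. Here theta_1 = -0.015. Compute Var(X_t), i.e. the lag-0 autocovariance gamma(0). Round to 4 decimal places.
\gamma(0) = 1.0002

For an MA(q) process X_t = eps_t + sum_i theta_i eps_{t-i} with
Var(eps_t) = sigma^2, the variance is
  gamma(0) = sigma^2 * (1 + sum_i theta_i^2).
  sum_i theta_i^2 = (-0.015)^2 = 0.000225.
  gamma(0) = 1 * (1 + 0.000225) = 1 * 1.000225 = 1.000225, which rounds to 1.0002.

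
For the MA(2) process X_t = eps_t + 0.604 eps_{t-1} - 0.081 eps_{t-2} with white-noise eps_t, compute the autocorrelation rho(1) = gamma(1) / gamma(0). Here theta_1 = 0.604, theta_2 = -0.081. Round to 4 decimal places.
\rho(1) = 0.4048

For an MA(q) process with theta_0 = 1, the autocovariance is
  gamma(k) = sigma^2 * sum_{i=0..q-k} theta_i * theta_{i+k},
and rho(k) = gamma(k) / gamma(0). Sigma^2 cancels.
  numerator   = (1)*(0.604) + (0.604)*(-0.081) = 0.555076.
  denominator = (1)^2 + (0.604)^2 + (-0.081)^2 = 1.371377.
  rho(1) = 0.555076 / 1.371377 = 0.4048.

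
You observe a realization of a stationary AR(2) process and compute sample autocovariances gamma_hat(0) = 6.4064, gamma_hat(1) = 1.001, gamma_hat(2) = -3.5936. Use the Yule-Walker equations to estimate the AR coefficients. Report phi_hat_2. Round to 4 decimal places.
\hat\phi_{2} = -0.6000

The Yule-Walker equations for an AR(p) process read, in matrix form,
  Gamma_p phi = r_p,   with   (Gamma_p)_{ij} = gamma(|i - j|),
                       (r_p)_i = gamma(i),   i,j = 1..p.
Substitute the sample gammas (Toeplitz matrix and right-hand side of size 2):
  Gamma_p = [[6.4064, 1.001], [1.001, 6.4064]]
  r_p     = [1.001, -3.5936]
Written out:
  6.4064 phi_1 + 1.001 phi_2 = 1.001
  1.001 phi_1 + 6.4064 phi_2 = -3.5936
Solve by Cramer's rule:
  det = gamma(0)^2 - gamma(1)^2 = (6.4064)^2 - (1.001)^2 = 41.04196096 - 1.002001 = 40.03995996
  phi_hat_1 = [gamma(1) gamma(0) - gamma(1) gamma(2)] / det = [(1.001)(6.4064) - (1.001)(-3.5936)] / 40.03995996 = 10.01 / 40.03995996 = 0.25
  phi_hat_2 = [gamma(0) gamma(2) - gamma(1)^2] / det = [(6.4064)(-3.5936) - (1.001)^2] / 40.03995996 = -24.02404004 / 40.03995996 = -0.6
So phi_hat = [0.2500, -0.6000].
Therefore phi_hat_2 = -0.6000.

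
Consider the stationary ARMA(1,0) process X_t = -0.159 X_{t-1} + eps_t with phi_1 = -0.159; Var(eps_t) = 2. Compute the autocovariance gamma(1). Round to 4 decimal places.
\gamma(1) = -0.3262

Multiply the model equation by X_{t-k} and take expectations. With theta_0 = psi_0 = 1 and psi_j the MA(infinity) weights, this gives
  gamma(k) - sum_i phi_i gamma(k-i) = c_k,
  c_k = sigma^2 * sum_{j=k..q} theta_j psi_{j-k}   (c_k = 0 for k > q),
using gamma(-m) = gamma(m).
Pure AR (q = 0): c_0 = sigma^2 = 2, c_k = 0 for k >= 1.
Equations for k = 0 and k = 1 (AR order 1):
  gamma(0) = phi_1 gamma(1) + c_0
  gamma(1) = phi_1 gamma(0) + c_1
Substituting the second into the first: gamma(0) (1 - phi_1^2) = c_0 + phi_1 c_1, so
  gamma(0) = c_0 / (1 - phi_1^2) = 2 / (1 - (-0.159)^2) = 2 / 0.974719 = 2.051873.
  gamma(1) = phi_1 gamma(0) = (-0.159)(2.051873) = -0.326248.
Therefore gamma(1) = -0.3262 (to 4 decimal places).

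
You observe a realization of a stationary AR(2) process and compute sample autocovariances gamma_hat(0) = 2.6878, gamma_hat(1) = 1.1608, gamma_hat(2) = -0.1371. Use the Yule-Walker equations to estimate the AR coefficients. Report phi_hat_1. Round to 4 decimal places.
\hat\phi_{1} = 0.5580

The Yule-Walker equations for an AR(p) process read, in matrix form,
  Gamma_p phi = r_p,   with   (Gamma_p)_{ij} = gamma(|i - j|),
                       (r_p)_i = gamma(i),   i,j = 1..p.
Substitute the sample gammas (Toeplitz matrix and right-hand side of size 2):
  Gamma_p = [[2.6878, 1.1608], [1.1608, 2.6878]]
  r_p     = [1.1608, -0.1371]
Written out:
  2.6878 phi_1 + 1.1608 phi_2 = 1.1608
  1.1608 phi_1 + 2.6878 phi_2 = -0.1371
Solve by Cramer's rule:
  det = gamma(0)^2 - gamma(1)^2 = (2.6878)^2 - (1.1608)^2 = 7.22426884 - 1.34745664 = 5.8768122
  phi_hat_1 = [gamma(1) gamma(0) - gamma(1) gamma(2)] / det = [(1.1608)(2.6878) - (1.1608)(-0.1371)] / 5.8768122 = 3.27914392 / 5.8768122 = 0.558
  phi_hat_2 = [gamma(0) gamma(2) - gamma(1)^2] / det = [(2.6878)(-0.1371) - (1.1608)^2] / 5.8768122 = -1.71595402 / 5.8768122 = -0.292
So phi_hat = [0.5580, -0.2920].
Therefore phi_hat_1 = 0.5580.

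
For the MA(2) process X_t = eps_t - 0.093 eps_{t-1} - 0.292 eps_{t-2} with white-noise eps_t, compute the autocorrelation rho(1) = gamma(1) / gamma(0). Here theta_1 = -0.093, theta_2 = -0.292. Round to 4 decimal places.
\rho(1) = -0.0602

For an MA(q) process with theta_0 = 1, the autocovariance is
  gamma(k) = sigma^2 * sum_{i=0..q-k} theta_i * theta_{i+k},
and rho(k) = gamma(k) / gamma(0). Sigma^2 cancels.
  numerator   = (1)*(-0.093) + (-0.093)*(-0.292) = -0.065844.
  denominator = (1)^2 + (-0.093)^2 + (-0.292)^2 = 1.093913.
  rho(1) = -0.065844 / 1.093913 = -0.0602.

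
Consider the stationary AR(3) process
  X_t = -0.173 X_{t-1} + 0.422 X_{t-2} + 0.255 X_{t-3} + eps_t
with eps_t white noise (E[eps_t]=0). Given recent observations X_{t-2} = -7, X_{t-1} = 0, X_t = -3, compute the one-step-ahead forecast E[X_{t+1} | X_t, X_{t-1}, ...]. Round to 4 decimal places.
E[X_{t+1} \mid \mathcal F_t] = -1.2660

For an AR(p) model X_t = c + sum_i phi_i X_{t-i} + eps_t, the
one-step-ahead conditional mean is
  E[X_{t+1} | X_t, ...] = c + sum_i phi_i X_{t+1-i}.
Substitute known values:
  E[X_{t+1} | ...] = (-0.173) * (-3) + (0.422) * (0) + (0.255) * (-7)
                   = -1.2660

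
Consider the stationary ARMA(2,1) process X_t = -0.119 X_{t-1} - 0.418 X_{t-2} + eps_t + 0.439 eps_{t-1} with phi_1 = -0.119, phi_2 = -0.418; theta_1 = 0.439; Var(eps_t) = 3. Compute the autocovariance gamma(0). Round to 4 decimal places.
\gamma(0) = 4.0967

Multiply the model equation by X_{t-k} and take expectations. With theta_0 = psi_0 = 1 and psi_j the MA(infinity) weights, this gives
  gamma(k) - sum_i phi_i gamma(k-i) = c_k,
  c_k = sigma^2 * sum_{j=k..q} theta_j psi_{j-k}   (c_k = 0 for k > q),
using gamma(-m) = gamma(m).
psi-weights needed (psi_j = theta_j + sum_i phi_i psi_{j-i}):
  psi_1 = theta_1 + phi_1 = 0.439 + (-0.119) = 0.32
Right-hand sides:
  c_0 = sigma^2 (1 + theta_1 psi_1) = 3 * (1 + (0.439)(0.32)) = 3 * 1.14048 = 3.42144
  c_1 = sigma^2 theta_1 = 3 * (0.439) = 1.317
  c_2 = 0
Equations for k = 0, 1, 2 (AR order 2, c_2 = 0):
  (E0) gamma(0) = phi_1 gamma(1) + phi_2 gamma(2) + c_0
  (E1) gamma(1) = phi_1 gamma(0) + phi_2 gamma(1) + c_1
  (E2) gamma(2) = phi_1 gamma(1) + phi_2 gamma(0)
From (E1): gamma(1) = A gamma(0) + B with
  A = phi_1 / (1 - phi_2) = -0.119 / 1.418 = -0.083921,   B = c_1 / (1 - phi_2) = 1.317 / 1.418 = 0.928773.
Insert (E2) into (E0): gamma(0) (1 - phi_2^2) = phi_1 (1 + phi_2) gamma(1) + c_0.
  phi_1 (1 + phi_2) = (-0.119)(0.582) = -0.069258,   1 - phi_2^2 = 0.825276.
Replace gamma(1) by A gamma(0) + B and collect gamma(0):
  gamma(0) [0.825276 - (-0.069258)(-0.083921)] = (-0.069258)(0.928773) + 3.42144
  gamma(0) * 0.819464 = 3.357115
  gamma(0) = 3.357115 / 0.819464 = 4.096722.
Therefore gamma(0) = 4.0967 (to 4 decimal places).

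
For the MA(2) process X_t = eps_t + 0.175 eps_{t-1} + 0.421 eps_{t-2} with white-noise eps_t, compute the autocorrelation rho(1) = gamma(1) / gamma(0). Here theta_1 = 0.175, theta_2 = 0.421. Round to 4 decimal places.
\rho(1) = 0.2059

For an MA(q) process with theta_0 = 1, the autocovariance is
  gamma(k) = sigma^2 * sum_{i=0..q-k} theta_i * theta_{i+k},
and rho(k) = gamma(k) / gamma(0). Sigma^2 cancels.
  numerator   = (1)*(0.175) + (0.175)*(0.421) = 0.248675.
  denominator = (1)^2 + (0.175)^2 + (0.421)^2 = 1.207866.
  rho(1) = 0.248675 / 1.207866 = 0.2059.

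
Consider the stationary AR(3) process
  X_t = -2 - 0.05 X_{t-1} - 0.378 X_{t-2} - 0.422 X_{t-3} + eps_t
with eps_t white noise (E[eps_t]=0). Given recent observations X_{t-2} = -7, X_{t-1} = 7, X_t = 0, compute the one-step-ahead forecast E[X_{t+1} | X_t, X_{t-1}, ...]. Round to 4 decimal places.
E[X_{t+1} \mid \mathcal F_t] = -1.6920

For an AR(p) model X_t = c + sum_i phi_i X_{t-i} + eps_t, the
one-step-ahead conditional mean is
  E[X_{t+1} | X_t, ...] = c + sum_i phi_i X_{t+1-i}.
Substitute known values:
  E[X_{t+1} | ...] = -2 + (-0.05) * (0) + (-0.378) * (7) + (-0.422) * (-7)
                   = -1.6920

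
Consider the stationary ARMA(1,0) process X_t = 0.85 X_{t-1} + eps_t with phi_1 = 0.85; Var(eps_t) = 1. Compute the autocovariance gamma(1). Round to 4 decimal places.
\gamma(1) = 3.0631

Multiply the model equation by X_{t-k} and take expectations. With theta_0 = psi_0 = 1 and psi_j the MA(infinity) weights, this gives
  gamma(k) - sum_i phi_i gamma(k-i) = c_k,
  c_k = sigma^2 * sum_{j=k..q} theta_j psi_{j-k}   (c_k = 0 for k > q),
using gamma(-m) = gamma(m).
Pure AR (q = 0): c_0 = sigma^2 = 1, c_k = 0 for k >= 1.
Equations for k = 0 and k = 1 (AR order 1):
  gamma(0) = phi_1 gamma(1) + c_0
  gamma(1) = phi_1 gamma(0) + c_1
Substituting the second into the first: gamma(0) (1 - phi_1^2) = c_0 + phi_1 c_1, so
  gamma(0) = c_0 / (1 - phi_1^2) = 1 / (1 - (0.85)^2) = 1 / 0.2775 = 3.603604.
  gamma(1) = phi_1 gamma(0) = (0.85)(3.603604) = 3.063063.
Therefore gamma(1) = 3.0631 (to 4 decimal places).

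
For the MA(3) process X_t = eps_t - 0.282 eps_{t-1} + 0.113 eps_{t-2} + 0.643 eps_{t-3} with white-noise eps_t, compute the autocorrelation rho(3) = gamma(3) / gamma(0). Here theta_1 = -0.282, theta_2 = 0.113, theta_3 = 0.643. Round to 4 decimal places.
\rho(3) = 0.4270

For an MA(q) process with theta_0 = 1, the autocovariance is
  gamma(k) = sigma^2 * sum_{i=0..q-k} theta_i * theta_{i+k},
and rho(k) = gamma(k) / gamma(0). Sigma^2 cancels.
  numerator   = (1)*(0.643) = 0.643.
  denominator = (1)^2 + (-0.282)^2 + (0.113)^2 + (0.643)^2 = 1.505742.
  rho(3) = 0.643 / 1.505742 = 0.4270.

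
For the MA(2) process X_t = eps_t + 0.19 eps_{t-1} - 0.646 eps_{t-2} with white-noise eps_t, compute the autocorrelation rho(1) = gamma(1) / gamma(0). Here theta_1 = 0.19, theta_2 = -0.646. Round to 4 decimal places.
\rho(1) = 0.0463

For an MA(q) process with theta_0 = 1, the autocovariance is
  gamma(k) = sigma^2 * sum_{i=0..q-k} theta_i * theta_{i+k},
and rho(k) = gamma(k) / gamma(0). Sigma^2 cancels.
  numerator   = (1)*(0.19) + (0.19)*(-0.646) = 0.06726.
  denominator = (1)^2 + (0.19)^2 + (-0.646)^2 = 1.453416.
  rho(1) = 0.06726 / 1.453416 = 0.0463.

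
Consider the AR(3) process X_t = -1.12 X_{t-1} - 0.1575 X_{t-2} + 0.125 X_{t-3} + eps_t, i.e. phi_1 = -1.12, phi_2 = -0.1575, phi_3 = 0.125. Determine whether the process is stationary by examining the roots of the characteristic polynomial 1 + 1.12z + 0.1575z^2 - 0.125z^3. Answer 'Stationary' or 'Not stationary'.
\text{Stationary}

The AR(p) characteristic polynomial is P(z) = 1 + 1.12z + 0.1575z^2 - 0.125z^3.
Stationarity requires all roots to lie outside the unit circle, i.e. |z| > 1 for every root.
Degree 3: look for a simple real root z0 first, then factor out (1 - z/z0) and solve the remaining quadratic.
Testing z0 = 4: P(4) = 1 + (1.12)(4) + (0.1575)(4)^2 + (-0.125)(4)^3
  = 1 + (4.48) + (2.52) + (-8) = 0.  So z_0 = 4 is a root, |z_0| = 4.
Divide out the factor (1 - 0.25 z) = (1 - z/z0) (since 1/z0 = 0.25):
  P(z) = (1 - 0.25 z)(1 + (1.37) z + (0.5) z^2)
  [check: z-coef 1.37 - (0.25) = 1.12; z^2-coef 0.5 - (0.25)(1.37) = 0.1575; z^3-coef -(0.25)(0.5) = -0.125.]
Remaining roots from the quadratic factor 1 + (1.37) z + (0.5) z^2:
  Set 1 + (1.37) z + (0.5) z^2 = 0, i.e. a z^2 + b z + c = 0 with a = 0.5, b = 1.37, c = 1.
  Discriminant D = b^2 - 4ac = (1.37)^2 - 4*(0.5)*1 = 1.8769 - (2) = -0.1231.
  D < 0, so the roots are the complex-conjugate pair z = (-b +/- i sqrt(-D)) / (2a) = -1.37 +/- 0.3509i.
  For a conjugate pair |z|^2 = z * conj(z) = (product of roots) = c/a = 1/(0.5) = 2, so |z| = sqrt(2) = 1.4142 for both roots.
Moduli of all roots: 4.0000, 1.4142, 1.4142.
All moduli strictly greater than 1? Yes.
Verdict: Stationary.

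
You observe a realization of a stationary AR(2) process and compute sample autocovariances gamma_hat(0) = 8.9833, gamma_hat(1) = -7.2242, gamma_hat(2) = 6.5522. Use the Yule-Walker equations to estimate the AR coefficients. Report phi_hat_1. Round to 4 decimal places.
\hat\phi_{1} = -0.6160

The Yule-Walker equations for an AR(p) process read, in matrix form,
  Gamma_p phi = r_p,   with   (Gamma_p)_{ij} = gamma(|i - j|),
                       (r_p)_i = gamma(i),   i,j = 1..p.
Substitute the sample gammas (Toeplitz matrix and right-hand side of size 2):
  Gamma_p = [[8.9833, -7.2242], [-7.2242, 8.9833]]
  r_p     = [-7.2242, 6.5522]
Written out:
  8.9833 phi_1 - 7.2242 phi_2 = -7.2242
  -7.2242 phi_1 + 8.9833 phi_2 = 6.5522
Solve by Cramer's rule:
  det = gamma(0)^2 - gamma(1)^2 = (8.9833)^2 - (-7.2242)^2 = 80.69967889 - 52.18906564 = 28.51061325
  phi_hat_1 = [gamma(1) gamma(0) - gamma(1) gamma(2)] / det = [(-7.2242)(8.9833) - (-7.2242)(6.5522)] / 28.51061325 = -17.56275262 / 28.51061325 = -0.616
  phi_hat_2 = [gamma(0) gamma(2) - gamma(1)^2] / det = [(8.9833)(6.5522) - (-7.2242)^2] / 28.51061325 = 6.67131262 / 28.51061325 = 0.234
So phi_hat = [-0.6160, 0.2340].
Therefore phi_hat_1 = -0.6160.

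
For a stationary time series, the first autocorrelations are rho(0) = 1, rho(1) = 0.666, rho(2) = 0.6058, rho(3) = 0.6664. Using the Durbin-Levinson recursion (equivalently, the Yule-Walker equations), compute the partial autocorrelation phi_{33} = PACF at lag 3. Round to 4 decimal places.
\phi_{33} = 0.3661

The PACF at lag k is phi_{kk}, the last component of the solution
to the Yule-Walker system G_k phi = r_k where
  (G_k)_{ij} = rho(|i - j|), (r_k)_i = rho(i), i,j = 1..k.
Equivalently, Durbin-Levinson gives phi_{kk} iteratively:
  phi_{11} = rho(1)
  phi_{kk} = [rho(k) - sum_{j=1..k-1} phi_{k-1,j} rho(k-j)]
            / [1 - sum_{j=1..k-1} phi_{k-1,j} rho(j)],
  phi_{k,j} = phi_{k-1,j} - phi_{kk} phi_{k-1,k-j},  j = 1..k-1.
Step k = 1:
  phi_11 = rho(1) = 0.666.
Step k = 2:
  phi_22 = [rho(2) - phi_11 rho(1)] / [1 - phi_11 rho(1)] = [0.6058 - (0.666)(0.666)] / [1 - (0.666)(0.666)]
         = 0.162244 / 0.556444 = 0.291573.
  Update: phi_21 = phi_11 - phi_22 phi_11 = 0.666 - (0.291573)(0.666) = 0.471812.
Step k = 3:
  phi_33 = [rho(3) - phi_21 rho(2) - phi_22 rho(1)] / [1 - phi_21 rho(1) - phi_22 rho(2)]
    numerator   = 0.6664 - (0.471812)(0.6058) - (0.291573)(0.666) = 0.18638846
    denominator = 1 - (0.471812)(0.666) - (0.291573)(0.6058) = 0.50913804
  phi_33 = 0.18638846 / 0.50913804 = 0.3661.
Therefore phi_{33} = 0.3661.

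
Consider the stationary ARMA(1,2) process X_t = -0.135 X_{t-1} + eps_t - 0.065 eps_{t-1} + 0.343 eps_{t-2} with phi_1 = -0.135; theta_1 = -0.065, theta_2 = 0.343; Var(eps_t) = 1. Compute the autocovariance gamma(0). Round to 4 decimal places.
\gamma(0) = 1.1794

Multiply the model equation by X_{t-k} and take expectations. With theta_0 = psi_0 = 1 and psi_j the MA(infinity) weights, this gives
  gamma(k) - sum_i phi_i gamma(k-i) = c_k,
  c_k = sigma^2 * sum_{j=k..q} theta_j psi_{j-k}   (c_k = 0 for k > q),
using gamma(-m) = gamma(m).
psi-weights needed (psi_j = theta_j + sum_i phi_i psi_{j-i}):
  psi_1 = theta_1 + phi_1 = -0.065 + (-0.135) = -0.2
  psi_2 = theta_2 + phi_1 psi_1 = 0.343 + (-0.135)(-0.2) = 0.37
Right-hand sides:
  c_0 = sigma^2 (1 + theta_1 psi_1 + theta_2 psi_2) = 1 * (1 + (-0.065)(-0.2) + (0.343)(0.37)) = 1 * 1.13991 = 1.13991
  c_1 = sigma^2 (theta_1 + theta_2 psi_1) = 1 * (-0.065 + (0.343)(-0.2)) = -0.1336
  c_2 = sigma^2 theta_2 = 1 * (0.343) = 0.343
Equations for k = 0 and k = 1 (AR order 1):
  gamma(0) = phi_1 gamma(1) + c_0
  gamma(1) = phi_1 gamma(0) + c_1
Substituting the second into the first: gamma(0) (1 - phi_1^2) = c_0 + phi_1 c_1, so
  gamma(0) = (c_0 + phi_1 c_1) / (1 - phi_1^2) = (1.13991 + (-0.135)(-0.1336)) / (1 - (-0.135)^2) = 1.157946 / 0.981775 = 1.179441.
Therefore gamma(0) = 1.1794 (to 4 decimal places).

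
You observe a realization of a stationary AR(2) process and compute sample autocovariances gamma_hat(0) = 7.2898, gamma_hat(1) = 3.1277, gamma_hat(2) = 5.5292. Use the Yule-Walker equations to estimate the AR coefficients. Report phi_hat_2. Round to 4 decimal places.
\hat\phi_{2} = 0.7040

The Yule-Walker equations for an AR(p) process read, in matrix form,
  Gamma_p phi = r_p,   with   (Gamma_p)_{ij} = gamma(|i - j|),
                       (r_p)_i = gamma(i),   i,j = 1..p.
Substitute the sample gammas (Toeplitz matrix and right-hand side of size 2):
  Gamma_p = [[7.2898, 3.1277], [3.1277, 7.2898]]
  r_p     = [3.1277, 5.5292]
Written out:
  7.2898 phi_1 + 3.1277 phi_2 = 3.1277
  3.1277 phi_1 + 7.2898 phi_2 = 5.5292
Solve by Cramer's rule:
  det = gamma(0)^2 - gamma(1)^2 = (7.2898)^2 - (3.1277)^2 = 53.14118404 - 9.78250729 = 43.35867675
  phi_hat_1 = [gamma(1) gamma(0) - gamma(1) gamma(2)] / det = [(3.1277)(7.2898) - (3.1277)(5.5292)] / 43.35867675 = 5.50662862 / 43.35867675 = 0.127
  phi_hat_2 = [gamma(0) gamma(2) - gamma(1)^2] / det = [(7.2898)(5.5292) - (3.1277)^2] / 43.35867675 = 30.52425487 / 43.35867675 = 0.704
So phi_hat = [0.1270, 0.7040].
Therefore phi_hat_2 = 0.7040.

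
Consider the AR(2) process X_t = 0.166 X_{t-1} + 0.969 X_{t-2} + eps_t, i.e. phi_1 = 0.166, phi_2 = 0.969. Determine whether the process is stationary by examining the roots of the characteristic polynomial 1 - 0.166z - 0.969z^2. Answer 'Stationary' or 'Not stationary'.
\text{Not stationary}

The AR(p) characteristic polynomial is P(z) = 1 - 0.166z - 0.969z^2.
Stationarity requires all roots to lie outside the unit circle, i.e. |z| > 1 for every root.
Set 1 + (-0.166) z + (-0.969) z^2 = 0, i.e. a z^2 + b z + c = 0 with a = -0.969, b = -0.166, c = 1.
Discriminant D = b^2 - 4ac = (-0.166)^2 - 4*(-0.969)*1 = 0.027556 - (-3.876) = 3.903556.
D >= 0, so the roots are real: z = (-b +/- sqrt(D)) / (2a) = (0.166 +/- 1.975742) / (-1.938).
  z_1 = (0.166 + 1.975742) / (-1.938) = -1.1051,   |z_1| = 1.1051.
  z_2 = (0.166 - 1.975742) / (-1.938) = 0.9338,   |z_2| = 0.9338.
Moduli of all roots: 1.1051, 0.9338.
All moduli strictly greater than 1? No.
Verdict: Not stationary.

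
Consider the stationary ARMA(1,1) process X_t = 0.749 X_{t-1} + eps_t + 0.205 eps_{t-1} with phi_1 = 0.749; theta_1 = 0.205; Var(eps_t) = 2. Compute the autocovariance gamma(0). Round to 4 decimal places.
\gamma(0) = 6.1463

Multiply the model equation by X_{t-k} and take expectations. With theta_0 = psi_0 = 1 and psi_j the MA(infinity) weights, this gives
  gamma(k) - sum_i phi_i gamma(k-i) = c_k,
  c_k = sigma^2 * sum_{j=k..q} theta_j psi_{j-k}   (c_k = 0 for k > q),
using gamma(-m) = gamma(m).
psi-weights needed (psi_j = theta_j + sum_i phi_i psi_{j-i}):
  psi_1 = theta_1 + phi_1 = 0.205 + (0.749) = 0.954
Right-hand sides:
  c_0 = sigma^2 (1 + theta_1 psi_1) = 2 * (1 + (0.205)(0.954)) = 2 * 1.19557 = 2.39114
  c_1 = sigma^2 theta_1 = 2 * (0.205) = 0.41
  c_2 = 0
Equations for k = 0 and k = 1 (AR order 1):
  gamma(0) = phi_1 gamma(1) + c_0
  gamma(1) = phi_1 gamma(0) + c_1
Substituting the second into the first: gamma(0) (1 - phi_1^2) = c_0 + phi_1 c_1, so
  gamma(0) = (c_0 + phi_1 c_1) / (1 - phi_1^2) = (2.39114 + (0.749)(0.41)) / (1 - (0.749)^2) = 2.69823 / 0.438999 = 6.146324.
Therefore gamma(0) = 6.1463 (to 4 decimal places).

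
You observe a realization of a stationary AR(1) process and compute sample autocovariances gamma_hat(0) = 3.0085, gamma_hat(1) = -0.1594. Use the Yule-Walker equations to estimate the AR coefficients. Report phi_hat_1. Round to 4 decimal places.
\hat\phi_{1} = -0.0530

The Yule-Walker equations for an AR(p) process read, in matrix form,
  Gamma_p phi = r_p,   with   (Gamma_p)_{ij} = gamma(|i - j|),
                       (r_p)_i = gamma(i),   i,j = 1..p.
Substitute the sample gammas (Toeplitz matrix and right-hand side of size 1):
  Gamma_p = [[3.0085]]
  r_p     = [-0.1594]
With p = 1 this is the single equation gamma(0) phi_1 = gamma(1):
  phi_hat_1 = gamma(1) / gamma(0) = -0.1594 / 3.0085 = -0.0530.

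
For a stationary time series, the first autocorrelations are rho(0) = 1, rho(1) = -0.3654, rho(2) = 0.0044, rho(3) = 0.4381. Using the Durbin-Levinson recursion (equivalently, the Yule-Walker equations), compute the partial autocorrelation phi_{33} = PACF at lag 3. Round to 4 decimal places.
\phi_{33} = 0.4550

The PACF at lag k is phi_{kk}, the last component of the solution
to the Yule-Walker system G_k phi = r_k where
  (G_k)_{ij} = rho(|i - j|), (r_k)_i = rho(i), i,j = 1..k.
Equivalently, Durbin-Levinson gives phi_{kk} iteratively:
  phi_{11} = rho(1)
  phi_{kk} = [rho(k) - sum_{j=1..k-1} phi_{k-1,j} rho(k-j)]
            / [1 - sum_{j=1..k-1} phi_{k-1,j} rho(j)],
  phi_{k,j} = phi_{k-1,j} - phi_{kk} phi_{k-1,k-j},  j = 1..k-1.
Step k = 1:
  phi_11 = rho(1) = -0.3654.
Step k = 2:
  phi_22 = [rho(2) - phi_11 rho(1)] / [1 - phi_11 rho(1)] = [0.0044 - (-0.3654)(-0.3654)] / [1 - (-0.3654)(-0.3654)]
         = -0.12911716 / 0.86648284 = -0.149013.
  Update: phi_21 = phi_11 - phi_22 phi_11 = -0.3654 - (-0.149013)(-0.3654) = -0.419849.
Step k = 3:
  phi_33 = [rho(3) - phi_21 rho(2) - phi_22 rho(1)] / [1 - phi_21 rho(1) - phi_22 rho(2)]
    numerator   = 0.4381 - (-0.419849)(0.0044) - (-0.149013)(-0.3654) = 0.38549801
    denominator = 1 - (-0.419849)(-0.3654) - (-0.149013)(0.0044) = 0.84724271
  phi_33 = 0.38549801 / 0.84724271 = 0.455.
Therefore phi_{33} = 0.4550.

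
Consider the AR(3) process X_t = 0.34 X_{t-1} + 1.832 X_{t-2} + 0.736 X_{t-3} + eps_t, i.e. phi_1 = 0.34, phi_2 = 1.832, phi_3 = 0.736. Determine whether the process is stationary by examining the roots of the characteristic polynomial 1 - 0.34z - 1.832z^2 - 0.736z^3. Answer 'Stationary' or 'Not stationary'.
\text{Not stationary}

The AR(p) characteristic polynomial is P(z) = 1 - 0.34z - 1.832z^2 - 0.736z^3.
Stationarity requires all roots to lie outside the unit circle, i.e. |z| > 1 for every root.
Degree 3: look for a simple real root z0 first, then factor out (1 - z/z0) and solve the remaining quadratic.
Testing z0 = -1.25: P(-1.25) = 1 + (-0.34)(-1.25) + (-1.832)(-1.25)^2 + (-0.736)(-1.25)^3
  = 1 + (0.425) + (-2.8625) + (1.4375) = 0.  So z_0 = -1.25 is a root, |z_0| = 1.25.
Divide out the factor (1 + 0.8 z) = (1 - z/z0) (since 1/z0 = -0.8):
  P(z) = (1 + 0.8 z)(1 + (-1.14) z + (-0.92) z^2)
  [check: z-coef -1.14 - (-0.8) = -0.34; z^2-coef -0.92 - (-0.8)(-1.14) = -1.832; z^3-coef -(-0.8)(-0.92) = -0.736.]
Remaining roots from the quadratic factor 1 + (-1.14) z + (-0.92) z^2:
  Set 1 + (-1.14) z + (-0.92) z^2 = 0, i.e. a z^2 + b z + c = 0 with a = -0.92, b = -1.14, c = 1.
  Discriminant D = b^2 - 4ac = (-1.14)^2 - 4*(-0.92)*1 = 1.2996 - (-3.68) = 4.9796.
  D >= 0, so the roots are real: z = (-b +/- sqrt(D)) / (2a) = (1.14 +/- 2.231502) / (-1.84).
    z_1 = (1.14 + 2.231502) / (-1.84) = -1.8323,   |z_1| = 1.8323.
    z_2 = (1.14 - 2.231502) / (-1.84) = 0.5932,   |z_2| = 0.5932.
Moduli of all roots: 1.2500, 1.8323, 0.5932.
All moduli strictly greater than 1? No.
Verdict: Not stationary.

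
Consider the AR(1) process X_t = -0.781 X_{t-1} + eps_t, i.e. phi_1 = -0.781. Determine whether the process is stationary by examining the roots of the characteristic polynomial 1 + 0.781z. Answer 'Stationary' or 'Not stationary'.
\text{Stationary}

The AR(p) characteristic polynomial is P(z) = 1 + 0.781z.
Stationarity requires all roots to lie outside the unit circle, i.e. |z| > 1 for every root.
This is linear in z: 1 + (0.781) z = 0  =>  z = -1/(0.781) = -1.28041,  |z| = 1.28041.
Moduli of all roots: 1.2804.
All moduli strictly greater than 1? Yes.
Verdict: Stationary.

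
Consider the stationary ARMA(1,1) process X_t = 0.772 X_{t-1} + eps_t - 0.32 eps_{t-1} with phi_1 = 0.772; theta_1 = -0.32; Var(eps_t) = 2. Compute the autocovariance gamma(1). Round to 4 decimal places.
\gamma(1) = 1.6848

Multiply the model equation by X_{t-k} and take expectations. With theta_0 = psi_0 = 1 and psi_j the MA(infinity) weights, this gives
  gamma(k) - sum_i phi_i gamma(k-i) = c_k,
  c_k = sigma^2 * sum_{j=k..q} theta_j psi_{j-k}   (c_k = 0 for k > q),
using gamma(-m) = gamma(m).
psi-weights needed (psi_j = theta_j + sum_i phi_i psi_{j-i}):
  psi_1 = theta_1 + phi_1 = -0.32 + (0.772) = 0.452
Right-hand sides:
  c_0 = sigma^2 (1 + theta_1 psi_1) = 2 * (1 + (-0.32)(0.452)) = 2 * 0.85536 = 1.71072
  c_1 = sigma^2 theta_1 = 2 * (-0.32) = -0.64
  c_2 = 0
Equations for k = 0 and k = 1 (AR order 1):
  gamma(0) = phi_1 gamma(1) + c_0
  gamma(1) = phi_1 gamma(0) + c_1
Substituting the second into the first: gamma(0) (1 - phi_1^2) = c_0 + phi_1 c_1, so
  gamma(0) = (c_0 + phi_1 c_1) / (1 - phi_1^2) = (1.71072 + (0.772)(-0.64)) / (1 - (0.772)^2) = 1.21664 / 0.404016 = 3.011366.
  gamma(1) = phi_1 gamma(0) + c_1 = (0.772)(3.011366) + (-0.64) = 1.684774.
Therefore gamma(1) = 1.6848 (to 4 decimal places).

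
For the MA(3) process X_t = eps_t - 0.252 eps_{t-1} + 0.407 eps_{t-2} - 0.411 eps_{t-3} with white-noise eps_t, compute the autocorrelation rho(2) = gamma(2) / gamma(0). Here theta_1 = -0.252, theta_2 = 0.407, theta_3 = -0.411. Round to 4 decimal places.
\rho(2) = 0.3652

For an MA(q) process with theta_0 = 1, the autocovariance is
  gamma(k) = sigma^2 * sum_{i=0..q-k} theta_i * theta_{i+k},
and rho(k) = gamma(k) / gamma(0). Sigma^2 cancels.
  numerator   = (1)*(0.407) + (-0.252)*(-0.411) = 0.510572.
  denominator = (1)^2 + (-0.252)^2 + (0.407)^2 + (-0.411)^2 = 1.398074.
  rho(2) = 0.510572 / 1.398074 = 0.3652.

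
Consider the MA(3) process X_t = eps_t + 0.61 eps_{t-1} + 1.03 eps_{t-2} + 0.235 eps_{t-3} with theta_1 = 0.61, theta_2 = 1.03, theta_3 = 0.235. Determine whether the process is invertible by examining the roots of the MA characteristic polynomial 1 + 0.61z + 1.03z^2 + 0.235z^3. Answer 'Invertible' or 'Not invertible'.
\text{Invertible}

The MA(q) characteristic polynomial is P(z) = 1 + 0.61z + 1.03z^2 + 0.235z^3.
Invertibility requires all roots to lie outside the unit circle, i.e. |z| > 1 for every root.
Degree 3: look for a simple real root z0 first, then factor out (1 - z/z0) and solve the remaining quadratic.
Testing z0 = -4: P(-4) = 1 + (0.61)(-4) + (1.03)(-4)^2 + (0.235)(-4)^3
  = 1 + (-2.44) + (16.48) + (-15.04) = 0.  So z_0 = -4 is a root, |z_0| = 4.
Divide out the factor (1 + 0.25 z) = (1 - z/z0) (since 1/z0 = -0.25):
  P(z) = (1 + 0.25 z)(1 + (0.36) z + (0.94) z^2)
  [check: z-coef 0.36 - (-0.25) = 0.61; z^2-coef 0.94 - (-0.25)(0.36) = 1.03; z^3-coef -(-0.25)(0.94) = 0.235.]
Remaining roots from the quadratic factor 1 + (0.36) z + (0.94) z^2:
  Set 1 + (0.36) z + (0.94) z^2 = 0, i.e. a z^2 + b z + c = 0 with a = 0.94, b = 0.36, c = 1.
  Discriminant D = b^2 - 4ac = (0.36)^2 - 4*(0.94)*1 = 0.1296 - (3.76) = -3.6304.
  D < 0, so the roots are the complex-conjugate pair z = (-b +/- i sqrt(-D)) / (2a) = -0.1915 +/- 1.0135i.
  For a conjugate pair |z|^2 = z * conj(z) = (product of roots) = c/a = 1/(0.94) = 1.06383, so |z| = sqrt(1.06383) = 1.0314 for both roots.
Moduli of all roots: 4.0000, 1.0314, 1.0314.
All moduli strictly greater than 1? Yes.
Verdict: Invertible.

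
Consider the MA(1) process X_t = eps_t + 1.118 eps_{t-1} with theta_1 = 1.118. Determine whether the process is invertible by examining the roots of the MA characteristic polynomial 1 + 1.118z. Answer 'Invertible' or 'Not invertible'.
\text{Not invertible}

The MA(q) characteristic polynomial is P(z) = 1 + 1.118z.
Invertibility requires all roots to lie outside the unit circle, i.e. |z| > 1 for every root.
This is linear in z: 1 + (1.118) z = 0  =>  z = -1/(1.118) = -0.894454,  |z| = 0.894454.
Moduli of all roots: 0.8945.
All moduli strictly greater than 1? No.
Verdict: Not invertible.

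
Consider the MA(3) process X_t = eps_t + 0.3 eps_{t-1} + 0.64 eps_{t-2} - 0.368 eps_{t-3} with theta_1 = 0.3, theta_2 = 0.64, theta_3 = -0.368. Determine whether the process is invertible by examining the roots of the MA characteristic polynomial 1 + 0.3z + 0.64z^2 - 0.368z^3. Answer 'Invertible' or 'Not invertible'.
\text{Invertible}

The MA(q) characteristic polynomial is P(z) = 1 + 0.3z + 0.64z^2 - 0.368z^3.
Invertibility requires all roots to lie outside the unit circle, i.e. |z| > 1 for every root.
Degree 3: look for a simple real root z0 first, then factor out (1 - z/z0) and solve the remaining quadratic.
Testing z0 = 2.5: P(2.5) = 1 + (0.3)(2.5) + (0.64)(2.5)^2 + (-0.368)(2.5)^3
  = 1 + (0.75) + (4) + (-5.75) = 0.  So z_0 = 2.5 is a root, |z_0| = 2.5.
Divide out the factor (1 - 0.4 z) = (1 - z/z0) (since 1/z0 = 0.4):
  P(z) = (1 - 0.4 z)(1 + (0.7) z + (0.92) z^2)
  [check: z-coef 0.7 - (0.4) = 0.3; z^2-coef 0.92 - (0.4)(0.7) = 0.64; z^3-coef -(0.4)(0.92) = -0.368.]
Remaining roots from the quadratic factor 1 + (0.7) z + (0.92) z^2:
  Set 1 + (0.7) z + (0.92) z^2 = 0, i.e. a z^2 + b z + c = 0 with a = 0.92, b = 0.7, c = 1.
  Discriminant D = b^2 - 4ac = (0.7)^2 - 4*(0.92)*1 = 0.49 - (3.68) = -3.19.
  D < 0, so the roots are the complex-conjugate pair z = (-b +/- i sqrt(-D)) / (2a) = -0.3804 +/- 0.9707i.
  For a conjugate pair |z|^2 = z * conj(z) = (product of roots) = c/a = 1/(0.92) = 1.086957, so |z| = sqrt(1.086957) = 1.0426 for both roots.
Moduli of all roots: 2.5000, 1.0426, 1.0426.
All moduli strictly greater than 1? Yes.
Verdict: Invertible.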